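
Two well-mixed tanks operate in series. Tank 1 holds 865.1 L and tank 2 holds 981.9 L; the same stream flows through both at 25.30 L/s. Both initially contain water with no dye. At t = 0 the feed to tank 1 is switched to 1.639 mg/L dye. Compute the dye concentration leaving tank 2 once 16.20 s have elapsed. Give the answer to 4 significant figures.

Each tank obeys Vᵢ dCᵢ/dt = Q(Cᵢ₋₁ − Cᵢ), so τᵢ = Vᵢ/Q.
τ₁ = 865.1/25.30 = 34.1937 s; τ₂ = 981.9/25.30 = 38.8103 s.
Tank 1: C₁ = C_in(1 − e^(−t/τ₁)). Tank 2 (τ₁ ≠ τ₂): C₂ = C_in[1 − (τ₁ e^(−t/τ₁) − τ₂ e^(−t/τ₂))/(τ₁ − τ₂)].
At t = 16.20: e^(−t/τ₁) = 0.622649, e^(−t/τ₂) = 0.658747.
C₂ = 1.639·[1 − (34.1937·0.622649 − 38.8103·0.658747)/(-4.61660)] = 1.639·0.0738862 = 0.121099 mg/L.

0.1211 mg/L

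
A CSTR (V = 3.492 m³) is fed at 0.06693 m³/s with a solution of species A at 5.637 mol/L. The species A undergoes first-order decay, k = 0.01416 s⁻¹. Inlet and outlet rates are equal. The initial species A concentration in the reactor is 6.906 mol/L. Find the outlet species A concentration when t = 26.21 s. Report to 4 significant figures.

V dC/dt = Q(C_in − C) − k V C.
This is linear with rate a = Q/V + k = 0.0333267 s⁻¹.
C_ss = Q C_in/(Q + kV) = 3.24192 mol/L; C(t) = C_ss + (C₀ − C_ss) e^(−a t).
C(26.21) = 3.24192 + (3.66408)·e^(−0.0333267·26.21) = 3.24192 + (3.66408)·0.417491 = 4.77164 mol/L.

4.772 mol/L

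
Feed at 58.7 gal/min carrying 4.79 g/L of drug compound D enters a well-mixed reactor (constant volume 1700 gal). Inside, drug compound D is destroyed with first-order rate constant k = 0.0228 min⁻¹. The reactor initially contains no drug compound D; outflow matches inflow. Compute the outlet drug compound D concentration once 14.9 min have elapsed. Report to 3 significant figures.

1.66 g/L

Species balance: V dC/dt = Q C_in − Q C − k V C.
This is linear with rate a = Q/V + k = 0.057329 min⁻¹.
C_ss = Q C_in/(Q + kV) = 2.8850 g/L; C(t) = C_ss + (C₀ − C_ss) e^(−a t).
C(14.9) = 2.8850 + (-2.8850)·e^(−0.057329·14.9) = 2.8850 + (-2.8850)·0.42562 = 1.6571 g/L.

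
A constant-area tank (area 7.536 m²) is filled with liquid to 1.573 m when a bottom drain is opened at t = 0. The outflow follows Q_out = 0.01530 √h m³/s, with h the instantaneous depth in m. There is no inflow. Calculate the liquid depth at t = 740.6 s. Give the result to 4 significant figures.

0.2524 m

With no inflow, A dh/dt = −0.01530 √h.
Separate and integrate: 2(√h − √h₀) = −(0.01530/A) t.
√h = √1.573 − 0.01530·740.6/(2·7.536) = 1.25419 − 0.751803 = 0.502390.
h = 0.502390² = 0.252395 m.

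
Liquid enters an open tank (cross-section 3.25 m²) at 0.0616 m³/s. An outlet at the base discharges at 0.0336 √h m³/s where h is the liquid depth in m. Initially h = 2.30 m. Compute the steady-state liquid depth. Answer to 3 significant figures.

3.36 m

Level balance: A dh/dt = 0.0616 − 0.0336 √h. Setting dh/dt = 0:
Q_in = 0.0336 √h_ss ⇒ √h_ss = 0.0616/0.0336 = 1.8333.
h_ss = 1.8333² = 3.3611 m. (Since h₀ = 2.30 m < h_ss, the level will rise toward this value.)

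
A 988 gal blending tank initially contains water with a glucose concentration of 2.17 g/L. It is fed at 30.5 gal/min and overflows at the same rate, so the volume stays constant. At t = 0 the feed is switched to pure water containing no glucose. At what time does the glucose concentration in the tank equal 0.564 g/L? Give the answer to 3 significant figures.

43.6 min

Species balance on the tank: V dC/dt = Q(C_in − C), so τ = V/Q = 32.393 min.
C(t) = C_in + (C₀ − C_in) e^(−t/τ). Set C = 0.564 and solve for t:
e^(−t/τ) = (C − C_in)/(C₀ − C_in) = (0.564 − 0)/(2.17 − 0) = 0.25991
t = −τ ln(…) = 32.393 × 1.3474 = 43.648 min.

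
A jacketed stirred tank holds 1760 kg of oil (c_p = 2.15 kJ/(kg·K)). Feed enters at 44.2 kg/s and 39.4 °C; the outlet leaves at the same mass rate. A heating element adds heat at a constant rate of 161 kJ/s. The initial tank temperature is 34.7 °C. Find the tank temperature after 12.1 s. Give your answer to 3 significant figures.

36.4 °C

Unsteady energy balance on the tank contents: M c_p dT/dt = ṁ c_p (T_in − T) + 161.
Rearrange: dT/dt = (T_ss − T)/τ with τ = M/ṁ = 39.819 s and T_ss = T_in + Q̇/(ṁ c_p) = 41.094 °C.
Solution: T(t) = T_ss + (T₀ − T_ss) e^(−t/τ).
T(12.1) = 41.094 + (-6.3942)·e^(−12.1/39.819) = 41.094 + (-6.3942)·0.73795 = 36.376 °C.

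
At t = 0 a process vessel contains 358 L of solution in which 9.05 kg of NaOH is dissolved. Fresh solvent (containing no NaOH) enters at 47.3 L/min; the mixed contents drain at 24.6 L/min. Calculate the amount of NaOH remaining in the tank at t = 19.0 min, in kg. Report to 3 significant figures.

3.84 kg

Total volume: dV/dt = Q_in − Q_out = 22.700 L/min, so V(t) = 358 + 22.700 t and V(19.0) = 789.30 L.
Solute balance: dm/dt = 0 − Q_out C = −Q_out m/V(t).
Separate: dm/m = −Q_out dt/V(t) ⇒ ln(m/m₀) = −(Q_out/(Q_in−Q_out)) ln(V/V₀).
m = m₀ (V₀/V)^(Q_out/(Q_in−Q_out)) = 9.05 × (358/789.30)^(1.0837) = 3.8419 kg.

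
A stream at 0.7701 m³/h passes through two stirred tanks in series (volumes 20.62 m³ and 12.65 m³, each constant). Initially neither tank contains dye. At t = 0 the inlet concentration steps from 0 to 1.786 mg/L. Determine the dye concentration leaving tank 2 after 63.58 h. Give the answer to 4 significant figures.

1.415 mg/L

Species balance on tank i: dCᵢ/dt = (Cᵢ₋₁ − Cᵢ)/τᵢ with τᵢ = Vᵢ/Q.
τ₁ = 20.62/0.7701 = 26.7757 h; τ₂ = 12.65/0.7701 = 16.4264 h.
Tank 1: C₁ = C_in(1 − e^(−t/τ₁)). Tank 2 (τ₁ ≠ τ₂): C₂ = C_in[1 − (τ₁ e^(−t/τ₁) − τ₂ e^(−t/τ₂))/(τ₁ − τ₂)].
At t = 63.58: e^(−t/τ₁) = 0.0930575, e^(−t/τ₂) = 0.0208461.
C₂ = 1.786·[1 − (26.7757·0.0930575 − 16.4264·0.0208461)/(10.3493)] = 1.786·0.792328 = 1.41510 mg/L.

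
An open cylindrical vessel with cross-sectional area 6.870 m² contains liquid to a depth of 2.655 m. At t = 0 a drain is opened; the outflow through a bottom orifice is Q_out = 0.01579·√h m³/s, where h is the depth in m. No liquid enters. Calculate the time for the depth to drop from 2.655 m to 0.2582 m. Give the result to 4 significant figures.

With no inflow, A dh/dt = −0.01579 √h.
Separate and integrate: 2(√h − √h₀) = −(0.01579/A) t.
t = 2A(√h₀ − √h)/0.01579 = 2·6.870·(√2.655 − √0.2582)/0.01579
  = 13.7400 × (1.62942 − 0.508134) / 0.01579 = 975.708 s.

975.7 s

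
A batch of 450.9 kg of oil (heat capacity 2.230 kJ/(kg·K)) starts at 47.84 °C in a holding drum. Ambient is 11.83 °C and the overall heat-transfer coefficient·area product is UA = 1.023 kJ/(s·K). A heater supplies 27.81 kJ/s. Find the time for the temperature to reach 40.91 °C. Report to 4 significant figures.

Lumped-capacitance energy balance: M c_p dT/dt = UA(T_amb − T) + Q̇.
τ = M c_p/UA = 982.900 s; T_ss = T_amb + Q̇/UA = 11.83 + 27.81/1.023 = 39.0148 °C.
T(t) = T_ss + (T₀ − T_ss)e^(−t/τ); set T = 40.91:
t = −τ ln[(T − T_ss)/(T₀ − T_ss)] = −982.900 · ln(0.214753) = 1511.96 s.

1512 s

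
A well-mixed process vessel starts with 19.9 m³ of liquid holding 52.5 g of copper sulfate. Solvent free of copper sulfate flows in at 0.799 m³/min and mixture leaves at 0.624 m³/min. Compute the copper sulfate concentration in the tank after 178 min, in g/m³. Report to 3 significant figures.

Total volume: dV/dt = Q_in − Q_out = 0.17500 m³/min, so V(t) = 19.9 + 0.17500 t and V(178) = 51.050 m³.
Solute balance: dm/dt = 0 − Q_out C = −Q_out m/V(t).
Separate: dm/m = −Q_out dt/V(t) ⇒ ln(m/m₀) = −(Q_out/(Q_in−Q_out)) ln(V/V₀).
m = m₀ (V₀/V)^(Q_out/(Q_in−Q_out)) = 52.5 × (19.9/51.050)^(3.5657) = 1.8250 g.
C = m/V = 1.8250/51.050 = 0.035750 g/m³.

0.0358 g/m³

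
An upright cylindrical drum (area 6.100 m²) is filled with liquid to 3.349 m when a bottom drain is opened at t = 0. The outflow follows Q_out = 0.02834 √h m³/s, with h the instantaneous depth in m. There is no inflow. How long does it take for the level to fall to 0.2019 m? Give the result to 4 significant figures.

594.4 s

With no inflow, A dh/dt = −0.02834 √h.
∫ h^(−1/2) dh = −(0.02834/A) ∫ dt, giving 2√h = 2√h₀ − (0.02834/A) t.
t = 2A(√h₀ − √h)/0.02834 = 2·6.100·(√3.349 − √0.2019)/0.02834
  = 12.2000 × (1.83003 − 0.449333) / 0.02834 = 594.371 s.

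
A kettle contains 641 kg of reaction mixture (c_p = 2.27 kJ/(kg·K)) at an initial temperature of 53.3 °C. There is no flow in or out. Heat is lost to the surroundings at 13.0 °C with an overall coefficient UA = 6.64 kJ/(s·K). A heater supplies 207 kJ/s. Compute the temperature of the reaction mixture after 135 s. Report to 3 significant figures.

Unsteady energy balance on the tank contents: M c_p dT/dt = −UA(T − T_amb) + Q̇.
dT/dt = (T_ss − T)/τ with T_ss = T_amb + Q̇/UA = 13.0 + 207/6.64 = 44.175 °C, τ = M c_p/UA = 641·2.27/6.64 = 219.14 s.
This is linear first-order; T(t) = T_ss + (T₀ − T_ss) e^(−t/τ).
T(135) = 44.175 + (9.1253)·0.54007 = 49.103 °C.

49.1 °C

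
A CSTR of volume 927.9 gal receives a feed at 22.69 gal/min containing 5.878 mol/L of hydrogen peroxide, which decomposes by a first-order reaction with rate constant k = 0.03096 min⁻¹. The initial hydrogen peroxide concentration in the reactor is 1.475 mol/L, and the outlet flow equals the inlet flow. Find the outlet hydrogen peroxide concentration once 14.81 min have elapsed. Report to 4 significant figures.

V dC/dt = Q(C_in − C) − k V C.
dC/dt = (Q/V) C_in − (Q/V + k) C; effective rate a = Q/V + k = 0.0244531 + 0.03096 = 0.0554131 min⁻¹.
C_ss = Q C_in/(Q + kV) = 2.59389 mol/L; C(t) = C_ss + (C₀ − C_ss) e^(−a t).
C(14.81) = 2.59389 + (-1.11889)·e^(−0.0554131·14.81) = 2.59389 + (-1.11889)·0.440138 = 2.10142 mol/L.

2.101 mol/L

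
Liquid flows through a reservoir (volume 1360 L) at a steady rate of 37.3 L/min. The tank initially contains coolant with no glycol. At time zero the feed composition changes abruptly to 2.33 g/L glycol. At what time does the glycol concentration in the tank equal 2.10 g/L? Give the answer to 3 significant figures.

Accumulation = in − out for the solute gives V dC/dt = Q(C_in − C), so τ = V/Q = 36.461 min.
C(t) = C_in + (C₀ − C_in) e^(−t/τ). Set C = 2.10 and solve for t:
e^(−t/τ) = (C − C_in)/(C₀ − C_in) = (2.10 − 2.33)/(0 − 2.33) = 0.098712
t = −τ ln(…) = 36.461 × 2.3155 = 84.427 min.

84.4 min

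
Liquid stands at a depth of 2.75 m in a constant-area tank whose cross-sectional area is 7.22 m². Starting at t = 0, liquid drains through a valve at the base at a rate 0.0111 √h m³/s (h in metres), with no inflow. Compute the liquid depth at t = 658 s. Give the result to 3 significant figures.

A dh/dt = −Q_out = −0.0111 √h.
This is separable: 2 d(√h)/dt = −0.0111/A, so √h = √h₀ − (0.0111/(2A)) t.
√h = √2.75 − 0.0111·658/(2·7.22) = 1.6583 − 0.50580 = 1.1525.
h = 1.1525² = 1.3283 m.

1.33 m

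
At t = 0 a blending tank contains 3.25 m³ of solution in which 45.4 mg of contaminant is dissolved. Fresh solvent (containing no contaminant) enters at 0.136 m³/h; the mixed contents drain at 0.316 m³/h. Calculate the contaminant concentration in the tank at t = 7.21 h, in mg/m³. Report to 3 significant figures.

Total volume: dV/dt = Q_in − Q_out = -0.18000 m³/h, so V(t) = 3.25 − 0.18000 t and V(7.21) = 1.9522 m³.
Solute balance: dm/dt = 0 − Q_out C = −Q_out m/V(t).
dm/m = −Q_out dt/(V₀ − 0.18000 t); integrating gives ln(m/m₀) = −(Q_out/(Q_in−Q_out)) ln(V/V₀).
m = m₀ (V₀/V)^(Q_out/(Q_in−Q_out)) = 45.4 × (3.25/1.9522)^(-1.7556) = 18.554 mg.
C = m/V = 18.554/1.9522 = 9.5044 mg/m³.

9.50 mg/m³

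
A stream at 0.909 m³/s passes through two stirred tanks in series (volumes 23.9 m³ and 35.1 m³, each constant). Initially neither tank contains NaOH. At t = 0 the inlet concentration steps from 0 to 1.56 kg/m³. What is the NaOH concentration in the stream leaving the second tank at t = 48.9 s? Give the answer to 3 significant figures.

0.700 kg/m³

Species balance on tank i: dCᵢ/dt = (Cᵢ₋₁ − Cᵢ)/τᵢ with τᵢ = Vᵢ/Q.
τ₁ = 23.9/0.909 = 26.293 s; τ₂ = 35.1/0.909 = 38.614 s.
Solving the cascade with C₁(0)=C₂(0)=0 gives C₂(t) = C_in[1 − (τ₁ e^(−t/τ₁) − τ₂ e^(−t/τ₂))/(τ₁ − τ₂)].
At t = 48.9: e^(−t/τ₁) = 0.15570, e^(−t/τ₂) = 0.28185.
C₂ = 1.56·[1 − (26.293·0.15570 − 38.614·0.28185)/(-12.321)] = 1.56·0.44895 = 0.70037 kg/m³.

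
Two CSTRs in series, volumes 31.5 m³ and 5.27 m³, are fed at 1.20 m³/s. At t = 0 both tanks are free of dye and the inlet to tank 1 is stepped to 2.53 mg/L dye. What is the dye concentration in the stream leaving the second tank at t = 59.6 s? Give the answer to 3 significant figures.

Each tank obeys Vᵢ dCᵢ/dt = Q(Cᵢ₋₁ − Cᵢ), so τᵢ = Vᵢ/Q.
τ₁ = 31.5/1.20 = 26.250 s; τ₂ = 5.27/1.20 = 4.3917 s.
Solving the cascade with C₁(0)=C₂(0)=0 gives C₂(t) = C_in[1 − (τ₁ e^(−t/τ₁) − τ₂ e^(−t/τ₂))/(τ₁ − τ₂)].
At t = 59.6: e^(−t/τ₁) = 0.10326, e^(−t/τ₂) = 1.2768e-06.
C₂ = 2.53·[1 − (26.250·0.10326 − 4.3917·1.2768e-06)/(21.858)] = 2.53·0.87599 = 2.2163 mg/L.

2.22 mg/L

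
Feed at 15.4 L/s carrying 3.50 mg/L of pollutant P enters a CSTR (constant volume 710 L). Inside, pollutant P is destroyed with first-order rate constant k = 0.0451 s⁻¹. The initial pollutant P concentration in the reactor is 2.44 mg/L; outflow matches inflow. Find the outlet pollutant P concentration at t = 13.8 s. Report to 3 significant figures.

Accumulation = in − out − consumed: V dC/dt = Q C_in − Q C − k V C.
dC/dt = (Q/V) C_in − (Q/V + k) C; effective rate a = Q/V + k = 0.021690 + 0.0451 = 0.066790 s⁻¹.
C_ss = Q C_in/(Q + kV) = 1.1366 mg/L; C(t) = C_ss + (C₀ − C_ss) e^(−a t).
C(13.8) = 1.1366 + (1.3034)·e^(−0.066790·13.8) = 1.1366 + (1.3034)·0.39784 = 1.6552 mg/L.

1.66 mg/L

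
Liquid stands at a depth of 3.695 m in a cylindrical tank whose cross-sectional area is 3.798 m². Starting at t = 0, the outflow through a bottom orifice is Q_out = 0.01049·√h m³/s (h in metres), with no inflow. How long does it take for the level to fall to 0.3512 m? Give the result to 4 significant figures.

Unsteady balance on liquid volume: A dh/dt = −0.01049 √h.
This is separable: 2 d(√h)/dt = −0.01049/A, so √h = √h₀ − (0.01049/(2A)) t.
t = 2A(√h₀ − √h)/0.01049 = 2·3.798·(√3.695 − √0.3512)/0.01049
  = 7.59600 × (1.92224 − 0.592621) / 0.01049 = 962.800 s.

962.8 s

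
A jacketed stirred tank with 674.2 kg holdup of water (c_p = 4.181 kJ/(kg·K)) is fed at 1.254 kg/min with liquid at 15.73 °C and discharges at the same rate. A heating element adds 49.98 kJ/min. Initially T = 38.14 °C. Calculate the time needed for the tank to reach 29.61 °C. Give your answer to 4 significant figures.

Unsteady energy balance on the tank contents: M c_p dT/dt = ṁ c_p (T_in − T) + 49.98.
τ = M/ṁ = 537.640 min; T_ss = T_in + Q̇/(ṁ c_p) = 25.2628 °C.
T(t) = T_ss + (T₀ − T_ss) e^(−t/τ). Set T = 29.61:
e^(−t/τ) = (29.61 − 25.2628)/(38.14 − 25.2628) = 0.337591
t = −537.640 · ln(0.337591) = 583.833 min.

583.8 min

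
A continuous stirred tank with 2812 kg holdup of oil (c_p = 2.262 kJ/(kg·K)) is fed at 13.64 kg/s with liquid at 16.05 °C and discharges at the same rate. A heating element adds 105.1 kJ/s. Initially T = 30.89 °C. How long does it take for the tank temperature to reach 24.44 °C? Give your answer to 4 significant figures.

171.2 s

Energy balance: M c_p dT/dt = ṁ c_p (T_in − T) + 105.1.
τ = M/ṁ = 206.158 s; T_ss = T_in + Q̇/(ṁ c_p) = 19.4564 °C.
T(t) = T_ss + (T₀ − T_ss) e^(−t/τ). Set T = 24.44:
e^(−t/τ) = (24.44 − 19.4564)/(30.89 − 19.4564) = 0.435873
t = −206.158 · ln(0.435873) = 171.195 s.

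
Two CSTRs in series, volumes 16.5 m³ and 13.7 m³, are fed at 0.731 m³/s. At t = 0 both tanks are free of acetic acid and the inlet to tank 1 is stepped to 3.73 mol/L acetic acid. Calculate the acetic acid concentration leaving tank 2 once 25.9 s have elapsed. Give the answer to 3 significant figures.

Each tank obeys Vᵢ dCᵢ/dt = Q(Cᵢ₋₁ − Cᵢ), so τᵢ = Vᵢ/Q.
τ₁ = 16.5/0.731 = 22.572 s; τ₂ = 13.7/0.731 = 18.741 s.
Solving the cascade with C₁(0)=C₂(0)=0 gives C₂(t) = C_in[1 − (τ₁ e^(−t/τ₁) − τ₂ e^(−t/τ₂))/(τ₁ − τ₂)].
At t = 25.9: e^(−t/τ₁) = 0.31745, e^(−t/τ₂) = 0.25109.
C₂ = 3.73·[1 − (22.572·0.31745 − 18.741·0.25109)/(3.8304)] = 3.73·0.35786 = 1.3348 mol/L.

1.33 mol/L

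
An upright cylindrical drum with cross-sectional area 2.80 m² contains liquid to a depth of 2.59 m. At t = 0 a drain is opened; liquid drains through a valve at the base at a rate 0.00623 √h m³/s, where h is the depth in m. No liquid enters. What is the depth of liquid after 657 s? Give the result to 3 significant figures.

With no inflow, A dh/dt = −0.00623 √h.
This is separable: 2 d(√h)/dt = −0.00623/A, so √h = √h₀ − (0.00623/(2A)) t.
√h = √2.59 − 0.00623·657/(2·2.80) = 1.6093 − 0.73091 = 0.87844.
h = 0.87844² = 0.77165 m.

0.772 m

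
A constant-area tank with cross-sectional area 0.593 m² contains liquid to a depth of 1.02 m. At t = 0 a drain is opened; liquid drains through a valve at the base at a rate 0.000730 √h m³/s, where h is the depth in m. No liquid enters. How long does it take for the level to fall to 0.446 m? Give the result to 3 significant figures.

A dh/dt = −Q_out = −0.000730 √h.
This is separable: 2 d(√h)/dt = −0.000730/A, so √h = √h₀ − (0.000730/(2A)) t.
t = 2A(√h₀ − √h)/0.000730 = 2·0.593·(√1.02 − √0.446)/0.000730
  = 1.1860 × (1.0100 − 0.66783) / 0.000730 = 555.82 s.

556 s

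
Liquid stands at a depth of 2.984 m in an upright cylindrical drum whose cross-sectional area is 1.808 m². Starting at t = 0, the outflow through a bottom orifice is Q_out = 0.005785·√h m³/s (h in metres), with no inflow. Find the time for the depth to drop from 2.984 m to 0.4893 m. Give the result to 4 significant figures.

Accumulation of liquid (constant cross-section A): A dh/dt = −0.005785 √h.
Separate and integrate: 2(√h − √h₀) = −(0.005785/A) t.
t = 2A(√h₀ − √h)/0.005785 = 2·1.808·(√2.984 − √0.4893)/0.005785
  = 3.61600 × (1.72743 − 0.699500) / 0.005785 = 642.520 s.

642.5 s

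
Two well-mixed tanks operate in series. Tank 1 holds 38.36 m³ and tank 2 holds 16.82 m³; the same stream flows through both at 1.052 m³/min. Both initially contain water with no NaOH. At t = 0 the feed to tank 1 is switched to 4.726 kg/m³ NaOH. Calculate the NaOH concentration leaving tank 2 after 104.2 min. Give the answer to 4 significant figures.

4.248 kg/m³

Time constants: τᵢ = Vᵢ/Q for each well-mixed tank.
τ₁ = 38.36/1.052 = 36.4639 min; τ₂ = 16.82/1.052 = 15.9886 min.
Tank 1: C₁ = C_in(1 − e^(−t/τ₁)). Tank 2 (τ₁ ≠ τ₂): C₂ = C_in[1 − (τ₁ e^(−t/τ₁) − τ₂ e^(−t/τ₂))/(τ₁ − τ₂)].
At t = 104.2: e^(−t/τ₁) = 0.0574051, e^(−t/τ₂) = 0.00147788.
C₂ = 4.726·[1 − (36.4639·0.0574051 − 15.9886·0.00147788)/(20.4753)] = 4.726·0.898923 = 4.24831 kg/m³.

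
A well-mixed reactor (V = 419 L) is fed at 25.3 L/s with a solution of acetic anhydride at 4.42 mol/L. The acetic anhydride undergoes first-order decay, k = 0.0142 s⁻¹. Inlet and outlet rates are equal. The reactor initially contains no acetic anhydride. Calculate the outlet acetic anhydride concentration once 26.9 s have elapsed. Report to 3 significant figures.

3.10 mol/L

Accumulation = in − out − consumed: V dC/dt = Q C_in − Q C − k V C.
This is linear with rate a = Q/V + k = 0.074582 s⁻¹.
C_ss = Q C_in/(Q + kV) = 3.5785 mol/L; C(t) = C_ss + (C₀ − C_ss) e^(−a t).
C(26.9) = 3.5785 + (-3.5785)·e^(−0.074582·26.9) = 3.5785 + (-3.5785)·0.13449 = 3.0972 mol/L.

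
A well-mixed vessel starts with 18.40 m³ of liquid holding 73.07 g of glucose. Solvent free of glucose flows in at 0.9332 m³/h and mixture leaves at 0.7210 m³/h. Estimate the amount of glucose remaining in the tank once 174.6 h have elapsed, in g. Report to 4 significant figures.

Total volume: dV/dt = Q_in − Q_out = 0.212200 m³/h, so V(t) = 18.40 + 0.212200 t and V(174.6) = 55.4501 m³.
Solute balance: dm/dt = 0 − Q_out C = −Q_out m/V(t).
Separate: dm/m = −Q_out dt/V(t) ⇒ ln(m/m₀) = −(Q_out/(Q_in−Q_out)) ln(V/V₀).
m = m₀ (V₀/V)^(Q_out/(Q_in−Q_out)) = 73.07 × (18.40/55.4501)^(3.39774) = 1.72161 g.

1.722 g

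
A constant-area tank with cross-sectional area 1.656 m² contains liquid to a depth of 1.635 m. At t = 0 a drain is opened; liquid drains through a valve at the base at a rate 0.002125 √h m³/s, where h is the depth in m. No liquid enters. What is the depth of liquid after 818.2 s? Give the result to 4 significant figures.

A dh/dt = −Q_out = −0.002125 √h.
This is separable: 2 d(√h)/dt = −0.002125/A, so √h = √h₀ − (0.002125/(2A)) t.
√h = √1.635 − 0.002125·818.2/(2·1.656) = 1.27867 − 0.524962 = 0.753709.
h = 0.753709² = 0.568077 m.

0.5681 m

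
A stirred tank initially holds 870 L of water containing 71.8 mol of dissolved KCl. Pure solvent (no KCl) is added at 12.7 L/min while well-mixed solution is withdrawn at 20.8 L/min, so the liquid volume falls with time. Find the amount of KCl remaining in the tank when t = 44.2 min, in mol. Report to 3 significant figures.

18.4 mol

Let m(t) be the amount of KCl. Volume: V(t) = V₀ + (Q_in − Q_out) t = 870 − 8.1000 t; V(44.2) = 511.98 L.
Solute balance: dm/dt = 0 − Q_out C = −Q_out m/V(t).
dm/m = −Q_out dt/(V₀ − 8.1000 t); integrating gives ln(m/m₀) = −(Q_out/(Q_in−Q_out)) ln(V/V₀).
m = m₀ (V₀/V)^(Q_out/(Q_in−Q_out)) = 71.8 × (870/511.98)^(-2.5679) = 18.400 mol.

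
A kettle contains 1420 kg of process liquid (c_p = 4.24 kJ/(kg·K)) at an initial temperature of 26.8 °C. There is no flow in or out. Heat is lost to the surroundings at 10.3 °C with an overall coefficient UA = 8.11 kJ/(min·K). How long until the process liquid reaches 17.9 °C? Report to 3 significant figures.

M c_p dT/dt = −UA(T − T_amb).
τ = M c_p/UA = 742.39 min; T_ss = T_amb = 10.300 °C.
T(t) = T_ss + (T₀ − T_ss)e^(−t/τ); set T = 17.9:
t = −τ ln[(T − T_ss)/(T₀ − T_ss)] = −742.39 · ln(0.46061) = 575.51 min.

576 min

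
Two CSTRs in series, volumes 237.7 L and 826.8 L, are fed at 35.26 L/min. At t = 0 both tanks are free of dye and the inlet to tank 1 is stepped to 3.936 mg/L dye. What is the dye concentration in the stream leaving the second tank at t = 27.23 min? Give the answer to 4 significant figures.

Each tank obeys Vᵢ dCᵢ/dt = Q(Cᵢ₋₁ − Cᵢ), so τᵢ = Vᵢ/Q.
τ₁ = 237.7/35.26 = 6.74135 min; τ₂ = 826.8/35.26 = 23.4487 min.
Tank 1: C₁ = C_in(1 − e^(−t/τ₁)). Tank 2 (τ₁ ≠ τ₂): C₂ = C_in[1 − (τ₁ e^(−t/τ₁) − τ₂ e^(−t/τ₂))/(τ₁ − τ₂)].
At t = 27.23: e^(−t/τ₁) = 0.0176107, e^(−t/τ₂) = 0.313091.
C₂ = 3.936·[1 − (6.74135·0.0176107 − 23.4487·0.313091)/(-16.7073)] = 3.936·0.567683 = 2.23440 mg/L.

2.234 mg/L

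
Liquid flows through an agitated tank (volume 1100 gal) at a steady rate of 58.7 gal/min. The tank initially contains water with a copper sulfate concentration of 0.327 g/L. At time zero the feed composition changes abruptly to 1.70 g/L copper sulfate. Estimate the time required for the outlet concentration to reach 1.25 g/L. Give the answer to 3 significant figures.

Species balance: V dC/dt = Q(C_in − C) ⇒ τ = V/Q = 18.739 min.
C(t) = C_in + (C₀ − C_in) e^(−t/τ). Set C = 1.25 and solve for t:
e^(−t/τ) = (C − C_in)/(C₀ − C_in) = (1.25 − 1.70)/(0.327 − 1.70) = 0.32775
t = −τ ln(…) = 18.739 × 1.1155 = 20.904 min.

20.9 min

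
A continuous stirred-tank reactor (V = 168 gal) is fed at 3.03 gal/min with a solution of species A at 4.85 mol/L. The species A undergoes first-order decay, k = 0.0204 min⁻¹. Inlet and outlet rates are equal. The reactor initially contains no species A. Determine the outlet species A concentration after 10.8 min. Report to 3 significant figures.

0.773 mol/L

Species balance: V dC/dt = Q C_in − Q C − k V C.
dC/dt = (Q/V) C_in − (Q/V + k) C; effective rate a = Q/V + k = 0.018036 + 0.0204 = 0.038436 min⁻¹.
C_ss = Q C_in/(Q + kV) = 2.2758 mol/L; C(t) = C_ss + (C₀ − C_ss) e^(−a t).
C(10.8) = 2.2758 + (-2.2758)·e^(−0.038436·10.8) = 2.2758 + (-2.2758)·0.66027 = 0.77317 mol/L.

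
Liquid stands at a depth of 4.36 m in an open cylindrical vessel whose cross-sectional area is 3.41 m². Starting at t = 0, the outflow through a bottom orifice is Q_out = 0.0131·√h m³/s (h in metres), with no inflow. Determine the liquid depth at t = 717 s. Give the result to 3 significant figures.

Volume balance on the tank: A dh/dt = −0.0131 √h.
∫ h^(−1/2) dh = −(0.0131/A) ∫ dt, giving 2√h = 2√h₀ − (0.0131/A) t.
√h = √4.36 − 0.0131·717/(2·3.41) = 2.0881 − 1.3772 = 0.71083.
h = 0.71083² = 0.50528 m.

0.505 m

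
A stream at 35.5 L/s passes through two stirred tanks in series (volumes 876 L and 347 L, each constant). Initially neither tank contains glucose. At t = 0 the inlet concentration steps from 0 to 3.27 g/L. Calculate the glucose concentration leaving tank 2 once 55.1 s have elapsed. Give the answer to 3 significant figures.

2.70 g/L

Species balance on tank i: dCᵢ/dt = (Cᵢ₋₁ − Cᵢ)/τᵢ with τᵢ = Vᵢ/Q.
τ₁ = 876/35.5 = 24.676 s; τ₂ = 347/35.5 = 9.7746 s.
Solving the cascade with C₁(0)=C₂(0)=0 gives C₂(t) = C_in[1 − (τ₁ e^(−t/τ₁) − τ₂ e^(−t/τ₂))/(τ₁ − τ₂)].
At t = 55.1: e^(−t/τ₁) = 0.10721, e^(−t/τ₂) = 0.0035634.
C₂ = 3.27·[1 − (24.676·0.10721 − 9.7746·0.0035634)/(14.901)] = 3.27·0.82480 = 2.6971 g/L.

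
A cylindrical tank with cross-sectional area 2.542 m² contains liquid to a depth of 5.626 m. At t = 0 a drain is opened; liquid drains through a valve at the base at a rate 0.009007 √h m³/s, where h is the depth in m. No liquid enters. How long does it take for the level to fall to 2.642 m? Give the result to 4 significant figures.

421.4 s

Accumulation of liquid (constant cross-section A): A dh/dt = −0.009007 √h.
∫ h^(−1/2) dh = −(0.009007/A) ∫ dt, giving 2√h = 2√h₀ − (0.009007/A) t.
t = 2A(√h₀ − √h)/0.009007 = 2·2.542·(√5.626 − √2.642)/0.009007
  = 5.08400 × (2.37192 − 1.62542) / 0.009007 = 421.360 s.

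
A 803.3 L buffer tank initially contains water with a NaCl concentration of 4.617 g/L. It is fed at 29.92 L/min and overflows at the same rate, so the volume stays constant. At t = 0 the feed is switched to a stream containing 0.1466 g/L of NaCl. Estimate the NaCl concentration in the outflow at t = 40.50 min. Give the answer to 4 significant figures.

Species balance on the tank: V dC/dt = Q(C_in − C).
So dC/dt = (C_in − C)/τ with τ = V/Q = 803.3/29.92 = 26.8483 min.
C approaches C_in exponentially: C(t) = C_in + (C₀ − C_in) e^(−t/τ).
C(40.50) = 0.1466 + (4.617 − 0.1466)·e^(−40.50/26.8483) = 0.1466 + (4.47040)·0.221247 = 1.13566 g/L.

1.136 g/L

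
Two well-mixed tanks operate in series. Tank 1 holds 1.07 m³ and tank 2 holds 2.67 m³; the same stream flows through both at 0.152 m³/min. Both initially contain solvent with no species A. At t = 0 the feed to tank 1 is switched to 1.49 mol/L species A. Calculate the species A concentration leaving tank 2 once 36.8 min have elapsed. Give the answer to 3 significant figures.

Each tank obeys Vᵢ dCᵢ/dt = Q(Cᵢ₋₁ − Cᵢ), so τᵢ = Vᵢ/Q.
τ₁ = 1.07/0.152 = 7.0395 min; τ₂ = 2.67/0.152 = 17.566 min.
Tank 1: C₁ = C_in(1 − e^(−t/τ₁)). Tank 2 (τ₁ ≠ τ₂): C₂ = C_in[1 − (τ₁ e^(−t/τ₁) − τ₂ e^(−t/τ₂))/(τ₁ − τ₂)].
At t = 36.8: e^(−t/τ₁) = 0.0053660, e^(−t/τ₂) = 0.12307.
C₂ = 1.49·[1 − (7.0395·0.0053660 − 17.566·0.12307)/(-10.526)] = 1.49·0.79821 = 1.1893 mol/L.

1.19 mol/L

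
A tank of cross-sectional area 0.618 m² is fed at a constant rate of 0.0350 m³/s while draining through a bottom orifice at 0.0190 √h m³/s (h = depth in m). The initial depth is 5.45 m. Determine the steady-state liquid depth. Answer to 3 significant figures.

Level balance: A dh/dt = 0.0350 − 0.0190 √h. Setting dh/dt = 0:
Q_in = 0.0190 √h_ss ⇒ √h_ss = 0.0350/0.0190 = 1.8421.
h_ss = 1.8421² = 3.3934 m. (Since h₀ = 5.45 m > h_ss, the level will fall toward this value.)

3.39 m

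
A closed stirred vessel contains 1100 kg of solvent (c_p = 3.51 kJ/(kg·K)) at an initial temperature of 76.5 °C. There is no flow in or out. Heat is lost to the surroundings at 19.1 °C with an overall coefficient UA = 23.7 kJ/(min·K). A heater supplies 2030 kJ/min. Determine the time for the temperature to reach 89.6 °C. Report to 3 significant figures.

101 min

Heat balance on the well-mixed liquid: M c_p dT/dt = −UA(T − T_amb) + Q̇.
τ = M c_p/UA = 162.91 min; T_ss = T_amb + Q̇/UA = 19.1 + 2030/23.7 = 104.75 °C.
T(t) = T_ss + (T₀ − T_ss)e^(−t/τ); set T = 89.6:
t = −τ ln[(T − T_ss)/(T₀ − T_ss)] = −162.91 · ln(0.53635) = 101.49 min.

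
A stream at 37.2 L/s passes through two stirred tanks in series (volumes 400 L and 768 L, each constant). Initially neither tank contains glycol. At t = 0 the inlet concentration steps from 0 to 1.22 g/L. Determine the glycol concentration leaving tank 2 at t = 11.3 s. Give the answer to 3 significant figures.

0.211 g/L

Species balance on tank i: dCᵢ/dt = (Cᵢ₋₁ − Cᵢ)/τᵢ with τᵢ = Vᵢ/Q.
τ₁ = 400/37.2 = 10.753 s; τ₂ = 768/37.2 = 20.645 s.
Solving the cascade with C₁(0)=C₂(0)=0 gives C₂(t) = C_in[1 − (τ₁ e^(−t/τ₁) − τ₂ e^(−t/τ₂))/(τ₁ − τ₂)].
At t = 11.3: e^(−t/τ₁) = 0.34962, e^(−t/τ₂) = 0.57848.
C₂ = 1.22·[1 − (10.753·0.34962 − 20.645·0.57848)/(-9.8925)] = 1.22·0.17275 = 0.21076 g/L.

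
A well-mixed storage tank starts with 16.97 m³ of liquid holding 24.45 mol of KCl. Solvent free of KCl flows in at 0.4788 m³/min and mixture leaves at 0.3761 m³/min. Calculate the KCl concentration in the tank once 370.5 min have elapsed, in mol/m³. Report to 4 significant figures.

0.005984 mol/m³

Let m(t) be the amount of KCl. Volume: V(t) = V₀ + (Q_in − Q_out) t = 16.97 + 0.102700 t; V(370.5) = 55.0204 m³.
Solute balance: dm/dt = 0 − Q_out C = −Q_out m/V(t).
Separate: dm/m = −Q_out dt/V(t) ⇒ ln(m/m₀) = −(Q_out/(Q_in−Q_out)) ln(V/V₀).
m = m₀ (V₀/V)^(Q_out/(Q_in−Q_out)) = 24.45 × (16.97/55.0204)^(3.66212) = 0.329242 mol.
C = m/V = 0.329242/55.0204 = 0.00598400 mol/m³.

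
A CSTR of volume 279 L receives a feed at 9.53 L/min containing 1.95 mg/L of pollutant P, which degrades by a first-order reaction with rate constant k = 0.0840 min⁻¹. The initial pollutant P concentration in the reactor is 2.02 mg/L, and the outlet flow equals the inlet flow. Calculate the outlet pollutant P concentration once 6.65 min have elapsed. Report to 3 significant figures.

V dC/dt = Q(C_in − C) − k V C.
dC/dt = (Q/V) C_in − (Q/V + k) C; effective rate a = Q/V + k = 0.034158 + 0.0840 = 0.11816 min⁻¹.
C_ss = Q C_in/(Q + kV) = 0.56372 mg/L; C(t) = C_ss + (C₀ − C_ss) e^(−a t).
C(6.65) = 0.56372 + (1.4563)·e^(−0.11816·6.65) = 0.56372 + (1.4563)·0.45578 = 1.2275 mg/L.

1.23 mg/L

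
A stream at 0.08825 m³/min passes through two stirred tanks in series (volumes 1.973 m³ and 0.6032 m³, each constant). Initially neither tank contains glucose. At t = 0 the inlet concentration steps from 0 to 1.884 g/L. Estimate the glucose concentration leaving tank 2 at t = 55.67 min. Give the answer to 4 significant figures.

1.659 g/L

Each tank obeys Vᵢ dCᵢ/dt = Q(Cᵢ₋₁ − Cᵢ), so τᵢ = Vᵢ/Q.
τ₁ = 1.973/0.08825 = 22.3569 min; τ₂ = 0.6032/0.08825 = 6.83513 min.
Tank 1: C₁ = C_in(1 − e^(−t/τ₁)). Tank 2 (τ₁ ≠ τ₂): C₂ = C_in[1 − (τ₁ e^(−t/τ₁) − τ₂ e^(−t/τ₂))/(τ₁ − τ₂)].
At t = 55.67: e^(−t/τ₁) = 0.0829054, e^(−t/τ₂) = 0.000290272.
C₂ = 1.884·[1 − (22.3569·0.0829054 − 6.83513·0.000290272)/(15.5218)] = 1.884·0.880714 = 1.65927 g/L.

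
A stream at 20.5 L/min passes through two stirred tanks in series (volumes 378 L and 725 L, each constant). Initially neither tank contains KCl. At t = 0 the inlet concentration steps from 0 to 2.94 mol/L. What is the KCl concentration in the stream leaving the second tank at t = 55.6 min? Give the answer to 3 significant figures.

1.82 mol/L

Time constants: τᵢ = Vᵢ/Q for each well-mixed tank.
τ₁ = 378/20.5 = 18.439 min; τ₂ = 725/20.5 = 35.366 min.
Tank 1: C₁ = C_in(1 − e^(−t/τ₁)). Tank 2 (τ₁ ≠ τ₂): C₂ = C_in[1 − (τ₁ e^(−t/τ₁) − τ₂ e^(−t/τ₂))/(τ₁ − τ₂)].
At t = 55.6: e^(−t/τ₁) = 0.049029, e^(−t/τ₂) = 0.20760.
C₂ = 2.94·[1 − (18.439·0.049029 − 35.366·0.20760)/(-16.927)] = 2.94·0.61966 = 1.8218 mol/L.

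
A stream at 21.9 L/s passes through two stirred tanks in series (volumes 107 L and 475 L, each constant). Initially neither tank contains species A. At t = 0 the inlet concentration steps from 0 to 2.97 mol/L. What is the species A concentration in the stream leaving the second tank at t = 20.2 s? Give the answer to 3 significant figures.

Time constants: τᵢ = Vᵢ/Q for each well-mixed tank.
τ₁ = 107/21.9 = 4.8858 s; τ₂ = 475/21.9 = 21.689 s.
Tank 1: C₁ = C_in(1 − e^(−t/τ₁)). Tank 2 (τ₁ ≠ τ₂): C₂ = C_in[1 − (τ₁ e^(−t/τ₁) − τ₂ e^(−t/τ₂))/(τ₁ − τ₂)].
At t = 20.2: e^(−t/τ₁) = 0.016012, e^(−t/τ₂) = 0.39403.
C₂ = 2.97·[1 − (4.8858·0.016012 − 21.689·0.39403)/(-16.804)] = 2.97·0.49606 = 1.4733 mol/L.

1.47 mol/L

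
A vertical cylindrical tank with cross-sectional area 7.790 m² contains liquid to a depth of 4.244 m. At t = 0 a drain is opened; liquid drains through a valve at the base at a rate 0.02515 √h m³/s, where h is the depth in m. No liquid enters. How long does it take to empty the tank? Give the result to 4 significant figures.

1276 s

With no inflow, A dh/dt = −0.02515 √h.
Separate and integrate: 2(√h − √h₀) = −(0.02515/A) t.
Set h = 0: 2√h₀ = (0.02515/A) t_empty ⇒ t_empty = 2A√h₀/0.02515.
t_empty = 2·7.790·√4.244/0.02515 = 15.5800·2.06010/0.02515 = 1276.20 s.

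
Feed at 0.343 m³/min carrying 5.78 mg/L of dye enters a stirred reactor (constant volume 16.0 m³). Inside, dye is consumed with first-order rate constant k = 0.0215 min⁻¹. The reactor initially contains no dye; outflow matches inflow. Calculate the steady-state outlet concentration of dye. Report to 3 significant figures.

Accumulation = in − out − consumed: V dC/dt = Q C_in − Q C − k V C.
Steady state (dC/dt = 0): C_ss = Q C_in/(Q + kV) = C_in/(1 + kV/Q).
C_ss = 0.343·5.78/(0.343 + 0.0215·16.0) = 1.9825/0.68700 = 2.8858 mg/L.

2.89 mg/L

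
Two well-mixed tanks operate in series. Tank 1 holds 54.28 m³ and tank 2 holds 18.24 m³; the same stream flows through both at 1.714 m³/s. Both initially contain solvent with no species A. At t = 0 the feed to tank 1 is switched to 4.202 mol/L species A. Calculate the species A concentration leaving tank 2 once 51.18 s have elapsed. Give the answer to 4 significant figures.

2.962 mol/L

Time constants: τᵢ = Vᵢ/Q for each well-mixed tank.
τ₁ = 54.28/1.714 = 31.6686 s; τ₂ = 18.24/1.714 = 10.6418 s.
Tank 1: C₁ = C_in(1 − e^(−t/τ₁)). Tank 2 (τ₁ ≠ τ₂): C₂ = C_in[1 − (τ₁ e^(−t/τ₁) − τ₂ e^(−t/τ₂))/(τ₁ − τ₂)].
At t = 51.18: e^(−t/τ₁) = 0.198670, e^(−t/τ₂) = 0.00815317.
C₂ = 4.202·[1 − (31.6686·0.198670 − 10.6418·0.00815317)/(21.0268)] = 4.202·0.704909 = 2.96203 mol/L.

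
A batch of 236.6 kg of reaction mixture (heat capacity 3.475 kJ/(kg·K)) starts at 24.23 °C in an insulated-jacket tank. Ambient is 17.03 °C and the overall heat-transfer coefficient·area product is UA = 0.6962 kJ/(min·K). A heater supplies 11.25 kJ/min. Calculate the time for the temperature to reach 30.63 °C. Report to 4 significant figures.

1480 min

Unsteady energy balance on the tank contents: M c_p dT/dt = −UA(T − T_amb) + Q̇.
τ = M c_p/UA = 1180.96 min; T_ss = T_amb + Q̇/UA = 17.03 + 11.25/0.6962 = 33.1891 °C.
T(t) = T_ss + (T₀ − T_ss)e^(−t/τ); set T = 30.63:
t = −τ ln[(T − T_ss)/(T₀ − T_ss)] = −1180.96 · ln(0.285646) = 1479.74 min.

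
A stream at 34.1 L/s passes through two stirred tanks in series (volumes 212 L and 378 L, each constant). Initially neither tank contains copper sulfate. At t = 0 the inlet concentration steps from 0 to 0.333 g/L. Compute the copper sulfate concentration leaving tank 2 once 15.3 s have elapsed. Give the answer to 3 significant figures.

Species balance on tank i: dCᵢ/dt = (Cᵢ₋₁ − Cᵢ)/τᵢ with τᵢ = Vᵢ/Q.
τ₁ = 212/34.1 = 6.2170 s; τ₂ = 378/34.1 = 11.085 s.
Solving the cascade with C₁(0)=C₂(0)=0 gives C₂(t) = C_in[1 − (τ₁ e^(−t/τ₁) − τ₂ e^(−t/τ₂))/(τ₁ − τ₂)].
At t = 15.3: e^(−t/τ₁) = 0.085350, e^(−t/τ₂) = 0.25152.
C₂ = 0.333·[1 − (6.2170·0.085350 − 11.085·0.25152)/(-4.8680)] = 0.333·0.53627 = 0.17858 g/L.

0.179 g/L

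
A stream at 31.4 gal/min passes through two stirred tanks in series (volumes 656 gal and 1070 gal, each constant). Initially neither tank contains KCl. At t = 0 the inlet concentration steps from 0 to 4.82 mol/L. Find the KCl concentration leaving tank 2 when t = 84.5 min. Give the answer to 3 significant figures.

Species balance on tank i: dCᵢ/dt = (Cᵢ₋₁ − Cᵢ)/τᵢ with τᵢ = Vᵢ/Q.
τ₁ = 656/31.4 = 20.892 min; τ₂ = 1070/31.4 = 34.076 min.
Tank 1: C₁ = C_in(1 − e^(−t/τ₁)). Tank 2 (τ₁ ≠ τ₂): C₂ = C_in[1 − (τ₁ e^(−t/τ₁) − τ₂ e^(−t/τ₂))/(τ₁ − τ₂)].
At t = 84.5: e^(−t/τ₁) = 0.017516, e^(−t/τ₂) = 0.083767.
C₂ = 4.82·[1 − (20.892·0.017516 − 34.076·0.083767)/(-13.185)] = 4.82·0.81126 = 3.9103 mol/L.

3.91 mol/L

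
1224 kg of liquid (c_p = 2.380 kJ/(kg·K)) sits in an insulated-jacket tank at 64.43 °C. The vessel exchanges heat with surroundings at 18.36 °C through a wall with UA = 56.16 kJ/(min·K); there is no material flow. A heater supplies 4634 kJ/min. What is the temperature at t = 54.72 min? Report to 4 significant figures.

88.18 °C

Lumped-capacitance energy balance: M c_p dT/dt = UA(T_amb − T) + Q̇.
dT/dt = (T_ss − T)/τ with T_ss = T_amb + Q̇/UA = 18.36 + 4634/56.16 = 100.874 °C, τ = M c_p/UA = 1224·2.380/56.16 = 51.8718 min.
T approaches T_ss exponentially: T(t) = T_ss + (T₀ − T_ss) e^(−t/τ).
T(54.72) = 100.874 + (-36.4442)·0.348224 = 88.1835 °C.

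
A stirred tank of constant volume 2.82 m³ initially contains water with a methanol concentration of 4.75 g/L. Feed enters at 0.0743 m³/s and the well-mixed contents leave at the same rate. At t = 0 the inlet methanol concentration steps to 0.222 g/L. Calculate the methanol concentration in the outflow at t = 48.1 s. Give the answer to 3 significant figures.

1.50 g/L

Accumulation = in − out for the solute gives V dC/dt = Q(C_in − C).
Rewrite as dC/dt + C/τ = C_in/τ, τ = V/Q = 37.954 s.
Solution: C(t) = C_in + (C₀ − C_in) e^(−t/τ).
C(48.1) = 0.222 + (4.75 − 0.222)·e^(−48.1/37.954) = 0.222 + (4.5280)·0.28159 = 1.4970 g/L.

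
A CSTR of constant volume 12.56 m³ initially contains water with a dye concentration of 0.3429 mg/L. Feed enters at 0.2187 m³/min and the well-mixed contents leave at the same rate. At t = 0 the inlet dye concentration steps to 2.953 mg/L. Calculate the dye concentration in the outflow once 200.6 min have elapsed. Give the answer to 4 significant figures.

2.874 mg/L

Species balance on the tank: V dC/dt = Q(C_in − C).
So dC/dt = (C_in − C)/τ with τ = V/Q = 12.56/0.2187 = 57.4303 min.
C approaches C_in exponentially: C(t) = C_in + (C₀ − C_in) e^(−t/τ).
C(200.6) = 2.953 + (0.3429 − 2.953)·e^(−200.6/57.4303) = 2.953 + (-2.61010)·0.0304116 = 2.87362 mg/L.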